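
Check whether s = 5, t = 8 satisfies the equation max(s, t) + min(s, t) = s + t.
Substituting s = 5, t = 8:

LHS = max(5, 8) + min(5, 8) = 13
RHS = 5 + 8 = 13

LHS = RHS, so the equation holds at this point.

Answer: Holds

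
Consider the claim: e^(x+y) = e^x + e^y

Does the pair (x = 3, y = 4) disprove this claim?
Yes

Substituting x = 3, y = 4:
LHS = e^(3+4) = e^7 ≈ 1097
RHS = e^3 + e^4 ≈ 74.68

Since LHS ≠ RHS, this pair disproves the claim.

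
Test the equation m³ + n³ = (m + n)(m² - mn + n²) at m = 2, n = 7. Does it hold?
Substituting m = 2, n = 7:

LHS = 2³ + 7³ = 351
RHS = (2 + 7)(2² - 2·7 + 7²) = 351

LHS = RHS, so the equation holds at this point.

Answer: Holds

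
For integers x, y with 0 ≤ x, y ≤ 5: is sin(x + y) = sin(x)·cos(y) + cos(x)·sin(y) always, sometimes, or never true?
Always true

The identity holds for every pair in the range. For instance at (x, y) = (2, 5): both sides equal sin(7) ≈ 0.657.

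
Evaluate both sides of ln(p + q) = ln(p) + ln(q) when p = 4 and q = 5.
LHS = ln(4 + 5) = ln(9) ≈ 2.197
RHS = ln(4) + ln(5) ≈ 2.996

LHS ≠ RHS (they differ by about 0.7985), so the equation does not hold here.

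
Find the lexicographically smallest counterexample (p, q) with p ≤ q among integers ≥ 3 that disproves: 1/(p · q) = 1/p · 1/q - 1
Substituting (3, 3) into the claim:
LHS = 1/(3 · 3) = 1/9
RHS = 1/3 · 1/3 - 1 = -8/9

Since LHS ≠ RHS, this pair disproves the claim, and no lexicographically smaller pair (p ≤ q, integers ≥ 3) does.

For instance (8, 8) is also a counterexample (LHS = 1/64, RHS = -63/64), but it's lexicographically larger.

Answer: (p, q) = (3, 3)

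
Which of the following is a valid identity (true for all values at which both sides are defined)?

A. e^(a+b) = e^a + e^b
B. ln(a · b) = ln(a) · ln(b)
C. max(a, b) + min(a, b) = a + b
C

A: fails at (1, 1) — LHS = e^2 ≈ 7.389, RHS = 2·e ≈ 5.437.
B: fails at (2, 4) — LHS = ln(8) ≈ 2.079, RHS = ln(2)·ln(4) ≈ 0.9609.
C: holds — e.g. at (5, 8), both sides equal 13.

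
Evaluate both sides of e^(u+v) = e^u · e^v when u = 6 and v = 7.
LHS = e^(6+7) = e^13 ≈ 442413.4
RHS = e^6 · e^7 = e^13 ≈ 442413.4

LHS = RHS: the two sides agree.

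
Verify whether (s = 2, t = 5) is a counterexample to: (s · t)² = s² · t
Yes

Substituting s = 2, t = 5:
LHS = (2 · 5)² = 100
RHS = 2² · 5 = 20

Since LHS ≠ RHS, this pair disproves the claim.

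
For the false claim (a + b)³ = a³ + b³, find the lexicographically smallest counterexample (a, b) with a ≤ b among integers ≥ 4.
Substituting (4, 4) into the claim:
LHS = (4 + 4)³ = 512
RHS = 4³ + 4³ = 128

Since LHS ≠ RHS, this pair disproves the claim, and no lexicographically smaller pair (a ≤ b, integers ≥ 4) does.

For instance (7, 9) is also a counterexample (LHS = 4096, RHS = 1072), but it's lexicographically larger.

Answer: (a, b) = (4, 4)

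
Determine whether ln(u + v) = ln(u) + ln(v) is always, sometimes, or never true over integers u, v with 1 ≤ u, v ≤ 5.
Sometimes true

It holds at (u, v) = (2, 2) (both sides equal ln(4) ≈ 1.386), but fails at (u, v) = (4, 1) (LHS = ln(5) ≈ 1.609, RHS = ln(4) ≈ 1.386).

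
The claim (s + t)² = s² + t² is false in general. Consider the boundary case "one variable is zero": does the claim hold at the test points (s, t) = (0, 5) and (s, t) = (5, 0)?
Yes, holds at both test points

At (0, 5): LHS = 25, RHS = 25 → equal
At (5, 0): LHS = 25, RHS = 25 → equal

So the claim does hold at both of these boundary points, even though it is not an identity.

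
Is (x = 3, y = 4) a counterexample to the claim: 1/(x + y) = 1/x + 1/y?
Yes

Substituting x = 3, y = 4:
LHS = 1/(3 + 4) = 1/7
RHS = 1/3 + 1/4 = 7/12

Since LHS ≠ RHS, this pair disproves the claim.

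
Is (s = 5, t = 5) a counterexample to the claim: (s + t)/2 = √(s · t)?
Substituting s = 5, t = 5:
LHS = (5 + 5)/2 = 5
RHS = √(5 · 5) = 5

The sides agree, so this pair does not disprove the claim.

Answer: No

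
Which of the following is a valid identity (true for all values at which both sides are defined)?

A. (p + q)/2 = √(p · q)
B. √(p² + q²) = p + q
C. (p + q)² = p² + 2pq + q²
C

A: fails at (6, 7) — LHS = 13/2, RHS = √(42) ≈ 6.481.
B: fails at (4, 6) — LHS = 2·√(13) ≈ 7.211, RHS = 10.
C: holds — e.g. at (1, 1), both sides equal 4.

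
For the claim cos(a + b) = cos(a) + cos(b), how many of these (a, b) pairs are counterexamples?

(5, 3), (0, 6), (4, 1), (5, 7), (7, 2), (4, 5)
Testing each pair:
(5, 3): LHS = cos(8) ≈ -0.1455, RHS = cos(3) + cos(5) ≈ -0.7063 → counterexample
(0, 6): LHS = cos(6) ≈ 0.9602, RHS = cos(6) + 1 ≈ 1.96 → counterexample
(4, 1): LHS = cos(5) ≈ 0.2837, RHS = cos(4) + cos(1) ≈ -0.1133 → counterexample
(5, 7): LHS = cos(12) ≈ 0.8439, RHS = cos(5) + cos(7) ≈ 1.038 → counterexample
(7, 2): LHS = cos(9) ≈ -0.9111, RHS = cos(2) + cos(7) ≈ 0.3378 → counterexample
(4, 5): LHS = cos(9) ≈ -0.9111, RHS = cos(4) + cos(5) ≈ -0.37 → counterexample

That makes 6 counterexamples.

Answer: 6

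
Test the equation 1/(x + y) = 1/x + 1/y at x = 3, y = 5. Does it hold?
Substituting x = 3, y = 5:

LHS = 1/(3 + 5) = 1/8
RHS = 1/3 + 1/5 = 8/15

LHS ≠ RHS, so the equation does not hold at this point.

Answer: Fails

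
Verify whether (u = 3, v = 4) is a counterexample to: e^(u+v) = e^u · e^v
Substituting u = 3, v = 4:
LHS = e^(3+4) = e^7 ≈ 1097
RHS = e^3 · e^4 = e^7 ≈ 1097

The sides agree, so this pair does not disprove the claim.

Answer: No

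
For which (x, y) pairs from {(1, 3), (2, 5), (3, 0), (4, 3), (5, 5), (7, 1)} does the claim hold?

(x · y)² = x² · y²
All pairs

Testing each pair:
(1, 3): LHS = 9, RHS = 9 → holds
(2, 5): LHS = 100, RHS = 100 → holds
(3, 0): LHS = 0, RHS = 0 → holds
(4, 3): LHS = 144, RHS = 144 → holds
(5, 5): LHS = 625, RHS = 625 → holds
(7, 1): LHS = 49, RHS = 49 → holds

Every pair satisfies the claim.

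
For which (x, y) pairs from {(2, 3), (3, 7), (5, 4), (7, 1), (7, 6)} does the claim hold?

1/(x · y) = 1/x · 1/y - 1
Testing each pair:
(2, 3): LHS = 1/6, RHS = -5/6 → fails
(3, 7): LHS = 1/21, RHS = -20/21 → fails
(5, 4): LHS = 1/20, RHS = -19/20 → fails
(7, 1): LHS = 1/7, RHS = -6/7 → fails
(7, 6): LHS = 1/42, RHS = -41/42 → fails

No pair satisfies the claim.

Answer: None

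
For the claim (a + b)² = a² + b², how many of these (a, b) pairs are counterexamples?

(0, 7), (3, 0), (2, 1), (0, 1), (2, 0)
Testing each pair:
(0, 7): LHS = 49, RHS = 49 → satisfies claim
(3, 0): LHS = 9, RHS = 9 → satisfies claim
(2, 1): LHS = 9, RHS = 5 → counterexample
(0, 1): LHS = 1, RHS = 1 → satisfies claim
(2, 0): LHS = 4, RHS = 4 → satisfies claim

That makes 1 counterexample.

Answer: 1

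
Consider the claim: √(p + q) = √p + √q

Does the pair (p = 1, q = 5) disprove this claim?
Substituting p = 1, q = 5:
LHS = √(1 + 5) = √(6) ≈ 2.449
RHS = √1 + √5 = 1 + √(5) ≈ 3.236

Since LHS ≠ RHS, this pair disproves the claim.

Answer: Yes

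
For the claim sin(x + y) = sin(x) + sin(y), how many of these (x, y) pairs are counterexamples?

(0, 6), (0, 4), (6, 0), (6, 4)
1

Testing each pair:
(0, 6): LHS = sin(6) ≈ -0.2794, RHS = sin(6) ≈ -0.2794 → satisfies claim
(0, 4): LHS = sin(4) ≈ -0.7568, RHS = sin(4) ≈ -0.7568 → satisfies claim
(6, 0): LHS = sin(6) ≈ -0.2794, RHS = sin(6) ≈ -0.2794 → satisfies claim
(6, 4): LHS = sin(10) ≈ -0.544, RHS = sin(4) + sin(6) ≈ -1.036 → counterexample

That makes 1 counterexample.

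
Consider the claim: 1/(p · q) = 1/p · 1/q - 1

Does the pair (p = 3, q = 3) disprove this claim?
Yes

Substituting p = 3, q = 3:
LHS = 1/(3 · 3) = 1/9
RHS = 1/3 · 1/3 - 1 = -8/9

Since LHS ≠ RHS, this pair disproves the claim.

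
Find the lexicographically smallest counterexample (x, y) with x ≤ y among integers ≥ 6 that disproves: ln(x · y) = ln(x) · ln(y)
Substituting (6, 6) into the claim:
LHS = ln(6 · 6) = ln(36) ≈ 3.584
RHS = ln(6) · ln(6) = ln(6)² ≈ 3.21

Since LHS ≠ RHS, this pair disproves the claim, and no lexicographically smaller pair (x ≤ y, integers ≥ 6) does.

For instance (11, 11) is also a counterexample (LHS = ln(121) ≈ 4.796, RHS = ln(11)² ≈ 5.75), but it's lexicographically larger.

Answer: (x, y) = (6, 6)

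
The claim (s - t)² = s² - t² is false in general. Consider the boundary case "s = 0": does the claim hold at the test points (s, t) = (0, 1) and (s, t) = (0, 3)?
At (0, 1): LHS = 1 ≠ RHS = -1
At (0, 3): LHS = 9 ≠ RHS = -9

Answer: No, fails at both test points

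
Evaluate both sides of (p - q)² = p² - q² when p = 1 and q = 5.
LHS = (1 - 5)² = 16
RHS = 1² - 5² = -24

LHS ≠ RHS, so the equation does not hold here.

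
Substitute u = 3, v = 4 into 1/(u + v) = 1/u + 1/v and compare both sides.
LHS = 1/(3 + 4) = 1/7
RHS = 1/3 + 1/4 = 7/12

LHS ≠ RHS, so the equation does not hold here.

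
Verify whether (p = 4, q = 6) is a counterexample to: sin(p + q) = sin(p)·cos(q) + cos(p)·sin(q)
No

Substituting p = 4, q = 6:
LHS = sin(4 + 6) = sin(10) ≈ -0.544
RHS = sin(4)·cos(6) + cos(4)·sin(6) = sin(4)·cos(6) + sin(6)·cos(4) ≈ -0.544

The sides agree, so this pair does not disprove the claim.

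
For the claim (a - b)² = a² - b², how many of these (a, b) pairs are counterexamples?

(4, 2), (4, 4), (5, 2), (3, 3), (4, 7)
3

Testing each pair:
(4, 2): LHS = 4, RHS = 12 → counterexample
(4, 4): LHS = 0, RHS = 0 → satisfies claim
(5, 2): LHS = 9, RHS = 21 → counterexample
(3, 3): LHS = 0, RHS = 0 → satisfies claim
(4, 7): LHS = 9, RHS = -33 → counterexample

That makes 3 counterexamples.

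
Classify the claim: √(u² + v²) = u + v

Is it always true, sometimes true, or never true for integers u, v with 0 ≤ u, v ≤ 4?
It holds at (u, v) = (0, 0) (both sides equal 0), but fails at (u, v) = (1, 1) (LHS = √(2) ≈ 1.414, RHS = 2).

Answer: Sometimes true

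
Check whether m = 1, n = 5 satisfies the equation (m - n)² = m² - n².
Fails

Substituting m = 1, n = 5:

LHS = (1 - 5)² = 16
RHS = 1² - 5² = -24

LHS ≠ RHS, so the equation does not hold at this point.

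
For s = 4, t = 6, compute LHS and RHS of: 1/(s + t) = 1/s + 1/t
LHS = 1/(4 + 6) = 1/10
RHS = 1/4 + 1/6 = 5/12

LHS ≠ RHS, so the equation does not hold here.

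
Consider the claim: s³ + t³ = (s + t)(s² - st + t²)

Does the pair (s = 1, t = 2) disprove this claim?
Substituting s = 1, t = 2:
LHS = 1³ + 2³ = 9
RHS = (1 + 2)(1² - 1·2 + 2²) = 9

The sides agree, so this pair does not disprove the claim.

Answer: No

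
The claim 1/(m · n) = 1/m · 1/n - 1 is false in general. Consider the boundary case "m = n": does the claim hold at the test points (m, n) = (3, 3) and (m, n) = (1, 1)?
No, fails at both test points

At (3, 3): LHS = 1/9 ≠ RHS = -8/9
At (1, 1): LHS = 1 ≠ RHS = 0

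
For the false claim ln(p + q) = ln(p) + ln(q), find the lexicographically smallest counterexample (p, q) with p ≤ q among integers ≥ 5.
(p, q) = (5, 5)

Substituting (5, 5) into the claim:
LHS = ln(5 + 5) = ln(10) ≈ 2.303
RHS = ln(5) + ln(5) = 2·ln(5) ≈ 3.219

Since LHS ≠ RHS, this pair disproves the claim, and no lexicographically smaller pair (p ≤ q, integers ≥ 5) does.

For instance (9, 11) is also a counterexample (LHS = ln(20) ≈ 2.996, RHS = ln(9) + ln(11) ≈ 4.595), but it's lexicographically larger.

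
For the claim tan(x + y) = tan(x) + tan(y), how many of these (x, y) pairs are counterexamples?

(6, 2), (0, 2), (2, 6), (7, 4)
Testing each pair:
(6, 2): LHS = tan(8) ≈ -6.8, RHS = tan(2) + tan(6) ≈ -2.476 → counterexample
(0, 2): LHS = tan(2) ≈ -2.185, RHS = tan(2) ≈ -2.185 → satisfies claim
(2, 6): LHS = tan(8) ≈ -6.8, RHS = tan(2) + tan(6) ≈ -2.476 → counterexample
(7, 4): LHS = tan(11) ≈ -226, RHS = tan(7) + tan(4) ≈ 2.029 → counterexample

That makes 3 counterexamples.

Answer: 3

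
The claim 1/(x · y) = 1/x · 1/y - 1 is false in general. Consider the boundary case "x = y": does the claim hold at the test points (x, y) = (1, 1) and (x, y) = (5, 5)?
No, fails at both test points

At (1, 1): LHS = 1 ≠ RHS = 0
At (5, 5): LHS = 1/25 ≠ RHS = -24/25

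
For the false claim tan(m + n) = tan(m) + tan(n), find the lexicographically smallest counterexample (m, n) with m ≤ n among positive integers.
(m, n) = (1, 1)

Substituting (1, 1) into the claim:
LHS = tan(1 + 1) = tan(2) ≈ -2.185
RHS = tan(1) + tan(1) = 2·tan(1) ≈ 3.115

Since LHS ≠ RHS, this pair disproves the claim, and no lexicographically smaller pair (m ≤ n, positive integers) does.

For instance (3, 7) is also a counterexample (LHS = tan(10) ≈ 0.6484, RHS = tan(3) + tan(7) ≈ 0.7289), but it's lexicographically larger.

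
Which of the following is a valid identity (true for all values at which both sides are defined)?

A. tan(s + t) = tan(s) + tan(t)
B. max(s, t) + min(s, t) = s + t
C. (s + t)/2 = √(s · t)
A: fails at (4, 5) — LHS = tan(9) ≈ -0.4523, RHS = tan(5) + tan(4) ≈ -2.223.
B: holds — e.g. at (4, 5), both sides equal 9.
C: fails at (3, 5) — LHS = 4, RHS = √(15) ≈ 3.873.

Answer: B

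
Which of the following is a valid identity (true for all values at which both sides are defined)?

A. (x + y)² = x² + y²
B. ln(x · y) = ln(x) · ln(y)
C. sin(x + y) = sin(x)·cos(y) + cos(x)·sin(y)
C

A: fails at (3, 3) — LHS = 36, RHS = 18.
B: fails at (3, 3) — LHS = ln(9) ≈ 2.197, RHS = ln(3)² ≈ 1.207.
C: holds — e.g. at (3, 4), both sides equal sin(7) ≈ 0.657.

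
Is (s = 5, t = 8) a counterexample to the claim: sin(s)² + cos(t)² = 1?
Yes

Substituting s = 5, t = 8:
LHS = sin(5)² + cos(8)² ≈ 0.9407
RHS = 1

Since LHS ≠ RHS, this pair disproves the claim.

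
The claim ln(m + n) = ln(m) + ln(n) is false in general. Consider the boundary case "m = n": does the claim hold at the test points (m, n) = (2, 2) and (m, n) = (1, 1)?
At (2, 2): LHS = ln(4) ≈ 1.386, RHS = 2·ln(2) ≈ 1.386 → equal
At (1, 1): LHS = ln(2) ≈ 0.6931 ≠ RHS = 0

Answer: Only at (2, 2)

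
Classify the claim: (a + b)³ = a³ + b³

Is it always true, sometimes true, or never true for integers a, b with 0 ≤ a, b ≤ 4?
It holds at (a, b) = (0, 0) (both sides equal 0), but fails at (a, b) = (4, 1) (LHS = 125, RHS = 65).

Answer: Sometimes true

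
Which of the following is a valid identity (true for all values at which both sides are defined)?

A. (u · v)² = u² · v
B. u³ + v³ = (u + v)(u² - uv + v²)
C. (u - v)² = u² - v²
B

A: fails at (6, 7) — LHS = 1764, RHS = 252.
B: holds — e.g. at (0, 1), both sides equal 1.
C: fails at (0, 1) — LHS = 1, RHS = -1.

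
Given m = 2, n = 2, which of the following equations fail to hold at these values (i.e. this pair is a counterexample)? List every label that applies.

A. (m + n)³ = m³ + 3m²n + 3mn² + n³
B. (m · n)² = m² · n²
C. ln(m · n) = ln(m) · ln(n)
Evaluating each claim at the given values:
A. LHS = 64, RHS = 64 → holds here (LHS = RHS)
B. LHS = 16, RHS = 16 → holds here (LHS = RHS)
C. LHS = ln(4) ≈ 1.386, RHS = ln(2)² ≈ 0.4805 → fails here (LHS ≠ RHS)

Answer: C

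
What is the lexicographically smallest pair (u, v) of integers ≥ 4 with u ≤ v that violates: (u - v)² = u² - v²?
(u, v) = (4, 5)

Substituting (4, 5) into the claim:
LHS = (4 - 5)² = 1
RHS = 4² - 5² = -9

Since LHS ≠ RHS, this pair disproves the claim, and no lexicographically smaller pair (u ≤ v, integers ≥ 4) does.

For instance (7, 11) is also a counterexample (LHS = 16, RHS = -72), but it's lexicographically larger.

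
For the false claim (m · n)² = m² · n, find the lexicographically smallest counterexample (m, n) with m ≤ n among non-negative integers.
(m, n) = (1, 2)

At (0, 7): both sides equal 0, so it holds there.

Substituting (1, 2) into the claim:
LHS = (1 · 2)² = 4
RHS = 1² · 2 = 2

Since LHS ≠ RHS, this pair disproves the claim, and no lexicographically smaller pair (m ≤ n, non-negative integers) does.

For instance (2, 2) is also a counterexample (LHS = 16, RHS = 8), but it's lexicographically larger.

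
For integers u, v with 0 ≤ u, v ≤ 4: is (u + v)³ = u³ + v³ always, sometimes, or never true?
It holds at (u, v) = (2, 0) (both sides equal 8), but fails at (u, v) = (1, 3) (LHS = 64, RHS = 28).

Answer: Sometimes true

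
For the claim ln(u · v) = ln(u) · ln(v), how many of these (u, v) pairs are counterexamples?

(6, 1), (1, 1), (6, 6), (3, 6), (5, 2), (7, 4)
Testing each pair:
(6, 1): LHS = ln(6) ≈ 1.792, RHS = 0 → counterexample
(1, 1): LHS = 0, RHS = 0 → satisfies claim
(6, 6): LHS = ln(36) ≈ 3.584, RHS = ln(6)² ≈ 3.21 → counterexample
(3, 6): LHS = ln(18) ≈ 2.89, RHS = ln(3)·ln(6) ≈ 1.968 → counterexample
(5, 2): LHS = ln(10) ≈ 2.303, RHS = ln(2)·ln(5) ≈ 1.116 → counterexample
(7, 4): LHS = ln(28) ≈ 3.332, RHS = ln(4)·ln(7) ≈ 2.698 → counterexample

That makes 5 counterexamples.

Answer: 5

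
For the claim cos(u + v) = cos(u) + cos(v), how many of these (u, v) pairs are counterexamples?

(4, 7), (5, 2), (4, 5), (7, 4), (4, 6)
5

Testing each pair:
(4, 7): LHS = cos(11) ≈ 0.004426, RHS = cos(4) + cos(7) ≈ 0.1003 → counterexample
(5, 2): LHS = cos(7) ≈ 0.7539, RHS = cos(2) + cos(5) ≈ -0.1325 → counterexample
(4, 5): LHS = cos(9) ≈ -0.9111, RHS = cos(4) + cos(5) ≈ -0.37 → counterexample
(7, 4): LHS = cos(11) ≈ 0.004426, RHS = cos(4) + cos(7) ≈ 0.1003 → counterexample
(4, 6): LHS = cos(10) ≈ -0.8391, RHS = cos(4) + cos(6) ≈ 0.3065 → counterexample

That makes 5 counterexamples.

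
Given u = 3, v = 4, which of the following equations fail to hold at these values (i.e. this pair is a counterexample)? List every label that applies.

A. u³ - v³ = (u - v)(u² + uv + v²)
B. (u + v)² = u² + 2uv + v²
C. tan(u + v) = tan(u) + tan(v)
C

Evaluating each claim at the given values:
A. LHS = -37, RHS = -37 → holds here (LHS = RHS)
B. LHS = 49, RHS = 49 → holds here (LHS = RHS)
C. LHS = tan(7) ≈ 0.8714, RHS = tan(3) + tan(4) ≈ 1.015 → fails here (LHS ≠ RHS)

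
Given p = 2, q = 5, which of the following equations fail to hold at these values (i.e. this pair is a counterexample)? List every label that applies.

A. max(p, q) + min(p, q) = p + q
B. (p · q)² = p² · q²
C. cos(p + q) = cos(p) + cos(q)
Evaluating each claim at the given values:
A. LHS = 7, RHS = 7 → holds here (LHS = RHS)
B. LHS = 100, RHS = 100 → holds here (LHS = RHS)
C. LHS = cos(7) ≈ 0.7539, RHS = cos(2) + cos(5) ≈ -0.1325 → fails here (LHS ≠ RHS)

Answer: C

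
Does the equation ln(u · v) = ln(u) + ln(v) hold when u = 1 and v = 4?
Holds

Substituting u = 1, v = 4:

LHS = ln(1 · 4) = ln(4) ≈ 1.386
RHS = ln(1) + ln(4) = ln(4) ≈ 1.386

LHS = RHS, so the equation holds at this point.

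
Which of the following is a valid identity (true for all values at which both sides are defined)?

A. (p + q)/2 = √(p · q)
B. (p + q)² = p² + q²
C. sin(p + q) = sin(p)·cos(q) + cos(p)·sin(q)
A: fails at (1, 3) — LHS = 2, RHS = √(3) ≈ 1.732.
B: fails at (2, 2) — LHS = 16, RHS = 8.
C: holds — e.g. at (2, 3), both sides equal sin(5) ≈ -0.9589.

Answer: C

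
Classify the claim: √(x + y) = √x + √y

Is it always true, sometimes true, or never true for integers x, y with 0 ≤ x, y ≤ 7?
Sometimes true

It holds at (x, y) = (0, 1) (both sides equal 1), but fails at (x, y) = (6, 2) (LHS = 2·√(2) ≈ 2.828, RHS = √(2) + √(6) ≈ 3.864).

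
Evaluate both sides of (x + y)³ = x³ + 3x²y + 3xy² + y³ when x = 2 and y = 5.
LHS = (2 + 5)³ = 343
RHS = 2³ + 3·2²·5 + 3·2·5² + 5³ = 343

LHS = RHS: the two sides agree.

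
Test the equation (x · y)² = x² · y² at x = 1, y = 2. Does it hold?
Substituting x = 1, y = 2:

LHS = (1 · 2)² = 4
RHS = 1² · 2² = 4

LHS = RHS, so the equation holds at this point.

Answer: Holds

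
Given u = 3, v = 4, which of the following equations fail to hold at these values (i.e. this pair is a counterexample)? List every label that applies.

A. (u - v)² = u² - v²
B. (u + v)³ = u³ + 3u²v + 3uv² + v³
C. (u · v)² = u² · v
Evaluating each claim at the given values:
A. LHS = 1, RHS = -7 → fails here (LHS ≠ RHS)
B. LHS = 343, RHS = 343 → holds here (LHS = RHS)
C. LHS = 144, RHS = 36 → fails here (LHS ≠ RHS)

Answer: A, C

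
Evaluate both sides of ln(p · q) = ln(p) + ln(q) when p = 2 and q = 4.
LHS = ln(2 · 4) = ln(8) ≈ 2.079
RHS = ln(2) + ln(4) ≈ 2.079

LHS = RHS: the two sides agree.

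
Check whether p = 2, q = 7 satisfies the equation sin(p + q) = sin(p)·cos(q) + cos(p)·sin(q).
Substituting p = 2, q = 7:

LHS = sin(2 + 7) = sin(9) ≈ 0.4121
RHS = sin(2)·cos(7) + cos(2)·sin(7) = sin(7)·cos(2) + sin(2)·cos(7) ≈ 0.4121

LHS = RHS, so the equation holds at this point.

Answer: Holds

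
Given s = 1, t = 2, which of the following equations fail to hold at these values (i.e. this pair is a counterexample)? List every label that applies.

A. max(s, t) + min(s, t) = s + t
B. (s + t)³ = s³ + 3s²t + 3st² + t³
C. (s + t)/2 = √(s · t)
C

Evaluating each claim at the given values:
A. LHS = 3, RHS = 3 → holds here (LHS = RHS)
B. LHS = 27, RHS = 27 → holds here (LHS = RHS)
C. LHS = 3/2, RHS = √(2) ≈ 1.414 → fails here (LHS ≠ RHS)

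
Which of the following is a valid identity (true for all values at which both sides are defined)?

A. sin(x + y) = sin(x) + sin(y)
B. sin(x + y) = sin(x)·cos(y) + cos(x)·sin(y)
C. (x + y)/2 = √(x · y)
A: fails at (4, 4) — LHS = sin(8) ≈ 0.9894, RHS = 2·sin(4) ≈ -1.514.
B: holds — e.g. at (3, 4), both sides equal sin(7) ≈ 0.657.
C: fails at (1, 2) — LHS = 3/2, RHS = √(2) ≈ 1.414.

Answer: B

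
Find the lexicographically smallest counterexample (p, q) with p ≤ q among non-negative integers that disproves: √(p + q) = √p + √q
At (0, 2): both sides equal √(2) ≈ 1.414, so it holds there.
At (0, 5): both sides equal √(5) ≈ 2.236, so it holds there.

Substituting (1, 1) into the claim:
LHS = √(1 + 1) = √(2) ≈ 1.414
RHS = √1 + √1 = 2

Since LHS ≠ RHS, this pair disproves the claim, and no lexicographically smaller pair (p ≤ q, non-negative integers) does.

For instance (2, 3) is also a counterexample (LHS = √(5) ≈ 2.236, RHS = √(2) + √(3) ≈ 3.146), but it's lexicographically larger.

Answer: (p, q) = (1, 1)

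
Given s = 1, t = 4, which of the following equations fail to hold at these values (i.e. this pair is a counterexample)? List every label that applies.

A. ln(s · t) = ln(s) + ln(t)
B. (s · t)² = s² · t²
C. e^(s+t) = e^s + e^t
Evaluating each claim at the given values:
A. LHS = ln(4) ≈ 1.386, RHS = ln(4) ≈ 1.386 → holds here (LHS = RHS)
B. LHS = 16, RHS = 16 → holds here (LHS = RHS)
C. LHS = e^5 ≈ 148.4, RHS = e + e^4 ≈ 57.32 → fails here (LHS ≠ RHS)

Answer: C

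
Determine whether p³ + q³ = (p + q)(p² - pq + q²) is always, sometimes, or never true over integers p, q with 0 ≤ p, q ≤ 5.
The identity holds for every pair in the range. For instance at (p, q) = (0, 5): both sides equal 125.

Answer: Always true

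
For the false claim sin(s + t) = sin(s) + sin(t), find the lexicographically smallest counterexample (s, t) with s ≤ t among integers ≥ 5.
(s, t) = (5, 5)

Substituting (5, 5) into the claim:
LHS = sin(5 + 5) = sin(10) ≈ -0.544
RHS = sin(5) + sin(5) = 2·sin(5) ≈ -1.918

Since LHS ≠ RHS, this pair disproves the claim, and no lexicographically smaller pair (s ≤ t, integers ≥ 5) does.

For instance (10, 12) is also a counterexample (LHS = sin(22) ≈ -0.008851, RHS = sin(10) + sin(12) ≈ -1.081), but it's lexicographically larger.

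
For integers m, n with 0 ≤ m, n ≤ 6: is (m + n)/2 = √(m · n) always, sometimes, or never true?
Sometimes true

It holds at (m, n) = (5, 5) (both sides equal 5), but fails at (m, n) = (3, 1) (LHS = 2, RHS = √(3) ≈ 1.732).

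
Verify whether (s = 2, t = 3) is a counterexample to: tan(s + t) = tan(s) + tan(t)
Substituting s = 2, t = 3:
LHS = tan(2 + 3) = tan(5) ≈ -3.381
RHS = tan(2) + tan(3) ≈ -2.328

Since LHS ≠ RHS, this pair disproves the claim.

Answer: Yes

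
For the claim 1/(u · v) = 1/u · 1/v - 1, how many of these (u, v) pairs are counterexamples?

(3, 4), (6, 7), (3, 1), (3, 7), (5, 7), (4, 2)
6

Testing each pair:
(3, 4): LHS = 1/12, RHS = -11/12 → counterexample
(6, 7): LHS = 1/42, RHS = -41/42 → counterexample
(3, 1): LHS = 1/3, RHS = -2/3 → counterexample
(3, 7): LHS = 1/21, RHS = -20/21 → counterexample
(5, 7): LHS = 1/35, RHS = -34/35 → counterexample
(4, 2): LHS = 1/8, RHS = -7/8 → counterexample

That makes 6 counterexamples.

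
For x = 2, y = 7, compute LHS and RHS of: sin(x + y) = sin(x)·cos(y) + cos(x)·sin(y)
LHS = sin(2 + 7) = sin(9) ≈ 0.4121
RHS = sin(2)·cos(7) + cos(2)·sin(7) = sin(7)·cos(2) + sin(2)·cos(7) ≈ 0.4121

LHS = RHS: the two sides agree.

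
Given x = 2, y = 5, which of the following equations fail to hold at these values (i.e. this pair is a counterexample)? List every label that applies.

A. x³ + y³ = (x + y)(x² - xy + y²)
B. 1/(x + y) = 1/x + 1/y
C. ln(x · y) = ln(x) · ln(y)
B, C

Evaluating each claim at the given values:
A. LHS = 133, RHS = 133 → holds here (LHS = RHS)
B. LHS = 1/7, RHS = 7/10 → fails here (LHS ≠ RHS)
C. LHS = ln(10) ≈ 2.303, RHS = ln(2)·ln(5) ≈ 1.116 → fails here (LHS ≠ RHS)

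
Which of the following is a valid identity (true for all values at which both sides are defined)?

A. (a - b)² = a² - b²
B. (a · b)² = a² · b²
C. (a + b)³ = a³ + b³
B

A: fails at (3, 4) — LHS = 1, RHS = -7.
B: holds — e.g. at (0, 1), both sides equal 0.
C: fails at (1, 3) — LHS = 64, RHS = 28.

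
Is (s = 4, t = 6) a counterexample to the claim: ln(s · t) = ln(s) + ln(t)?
No

Substituting s = 4, t = 6:
LHS = ln(4 · 6) = ln(24) ≈ 3.178
RHS = ln(4) + ln(6) ≈ 3.178

The sides agree, so this pair does not disprove the claim.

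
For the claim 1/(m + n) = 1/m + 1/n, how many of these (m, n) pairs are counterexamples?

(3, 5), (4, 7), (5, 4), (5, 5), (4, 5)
5

Testing each pair:
(3, 5): LHS = 1/8, RHS = 8/15 → counterexample
(4, 7): LHS = 1/11, RHS = 11/28 → counterexample
(5, 4): LHS = 1/9, RHS = 9/20 → counterexample
(5, 5): LHS = 1/10, RHS = 2/5 → counterexample
(4, 5): LHS = 1/9, RHS = 9/20 → counterexample

That makes 5 counterexamples.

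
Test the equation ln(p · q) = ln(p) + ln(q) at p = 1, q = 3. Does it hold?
Holds

Substituting p = 1, q = 3:

LHS = ln(1 · 3) = ln(3) ≈ 1.099
RHS = ln(1) + ln(3) = ln(3) ≈ 1.099

LHS = RHS, so the equation holds at this point.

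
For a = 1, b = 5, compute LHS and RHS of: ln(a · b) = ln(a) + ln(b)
LHS = ln(1 · 5) = ln(5) ≈ 1.609
RHS = ln(1) + ln(5) = ln(5) ≈ 1.609

LHS = RHS: the two sides agree.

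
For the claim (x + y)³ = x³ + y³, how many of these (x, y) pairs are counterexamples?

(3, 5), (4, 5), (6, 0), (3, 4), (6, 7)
4

Testing each pair:
(3, 5): LHS = 512, RHS = 152 → counterexample
(4, 5): LHS = 729, RHS = 189 → counterexample
(6, 0): LHS = 216, RHS = 216 → satisfies claim
(3, 4): LHS = 343, RHS = 91 → counterexample
(6, 7): LHS = 2197, RHS = 559 → counterexample

That makes 4 counterexamples.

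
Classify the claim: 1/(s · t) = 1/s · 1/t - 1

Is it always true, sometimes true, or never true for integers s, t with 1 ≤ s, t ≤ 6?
Never true

The claim fails for every pair in the range. For instance at (s, t) = (1, 2): LHS = 1/2, RHS = -1/2.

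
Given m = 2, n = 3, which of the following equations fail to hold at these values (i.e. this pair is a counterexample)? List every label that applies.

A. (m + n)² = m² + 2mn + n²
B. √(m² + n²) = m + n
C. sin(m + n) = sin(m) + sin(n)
B, C

Evaluating each claim at the given values:
A. LHS = 25, RHS = 25 → holds here (LHS = RHS)
B. LHS = √(13) ≈ 3.606, RHS = 5 → fails here (LHS ≠ RHS)
C. LHS = sin(5) ≈ -0.9589, RHS = sin(3) + sin(2) ≈ 1.05 → fails here (LHS ≠ RHS)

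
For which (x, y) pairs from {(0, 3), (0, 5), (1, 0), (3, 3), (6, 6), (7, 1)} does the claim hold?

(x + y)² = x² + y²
Testing each pair:
(0, 3): LHS = 9, RHS = 9 → holds
(0, 5): LHS = 25, RHS = 25 → holds
(1, 0): LHS = 1, RHS = 1 → holds
(3, 3): LHS = 36, RHS = 18 → fails
(6, 6): LHS = 144, RHS = 72 → fails
(7, 1): LHS = 64, RHS = 50 → fails

3 of 6 pairs satisfy the claim.

Answer: (0, 3), (0, 5), (1, 0)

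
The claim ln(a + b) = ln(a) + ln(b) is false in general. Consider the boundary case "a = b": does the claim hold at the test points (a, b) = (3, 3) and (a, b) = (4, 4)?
At (3, 3): LHS = ln(6) ≈ 1.792 ≠ RHS = 2·ln(3) ≈ 2.197
At (4, 4): LHS = ln(8) ≈ 2.079 ≠ RHS = 2·ln(4) ≈ 2.773

Answer: No, fails at both test points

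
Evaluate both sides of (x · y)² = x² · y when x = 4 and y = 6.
LHS = (4 · 6)² = 576
RHS = 4² · 6 = 96

LHS ≠ RHS, so the equation does not hold here.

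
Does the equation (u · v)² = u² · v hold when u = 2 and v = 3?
Fails

Substituting u = 2, v = 3:

LHS = (2 · 3)² = 36
RHS = 2² · 3 = 12

LHS ≠ RHS, so the equation does not hold at this point.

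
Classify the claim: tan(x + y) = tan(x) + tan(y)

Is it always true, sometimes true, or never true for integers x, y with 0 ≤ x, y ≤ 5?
It holds at (x, y) = (5, 0) (both sides equal tan(5) ≈ -3.381), but fails at (x, y) = (1, 4) (LHS = tan(5) ≈ -3.381, RHS = tan(4) + tan(1) ≈ 2.715).

Answer: Sometimes true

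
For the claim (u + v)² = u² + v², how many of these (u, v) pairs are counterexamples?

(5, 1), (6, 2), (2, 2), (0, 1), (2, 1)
4

Testing each pair:
(5, 1): LHS = 36, RHS = 26 → counterexample
(6, 2): LHS = 64, RHS = 40 → counterexample
(2, 2): LHS = 16, RHS = 8 → counterexample
(0, 1): LHS = 1, RHS = 1 → satisfies claim
(2, 1): LHS = 9, RHS = 5 → counterexample

That makes 4 counterexamples.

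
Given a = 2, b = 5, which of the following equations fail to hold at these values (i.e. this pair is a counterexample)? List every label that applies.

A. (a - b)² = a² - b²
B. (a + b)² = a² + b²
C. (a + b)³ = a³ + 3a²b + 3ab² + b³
Evaluating each claim at the given values:
A. LHS = 9, RHS = -21 → fails here (LHS ≠ RHS)
B. LHS = 49, RHS = 29 → fails here (LHS ≠ RHS)
C. LHS = 343, RHS = 343 → holds here (LHS = RHS)

Answer: A, B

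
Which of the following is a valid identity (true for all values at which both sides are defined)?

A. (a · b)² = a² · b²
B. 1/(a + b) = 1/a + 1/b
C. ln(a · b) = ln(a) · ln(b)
A: holds — e.g. at (1, 1), both sides equal 1.
B: fails at (5, 8) — LHS = 1/13, RHS = 13/40.
C: fails at (2, 4) — LHS = ln(8) ≈ 2.079, RHS = ln(2)·ln(4) ≈ 0.9609.

Answer: A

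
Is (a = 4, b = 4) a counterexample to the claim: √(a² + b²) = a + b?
Substituting a = 4, b = 4:
LHS = √(4² + 4²) = 4·√(2) ≈ 5.657
RHS = 4 + 4 = 8

Since LHS ≠ RHS, this pair disproves the claim.

Answer: Yes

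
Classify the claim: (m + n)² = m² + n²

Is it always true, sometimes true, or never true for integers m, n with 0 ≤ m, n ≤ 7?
It holds at (m, n) = (0, 3) (both sides equal 9), but fails at (m, n) = (4, 4) (LHS = 64, RHS = 32).

Answer: Sometimes true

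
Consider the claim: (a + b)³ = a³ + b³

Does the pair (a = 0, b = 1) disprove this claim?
No

Substituting a = 0, b = 1:
LHS = (0 + 1)³ = 1
RHS = 0³ + 1³ = 1

The sides agree, so this pair does not disprove the claim.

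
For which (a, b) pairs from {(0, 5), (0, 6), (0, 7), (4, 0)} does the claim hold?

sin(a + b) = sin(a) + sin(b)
Testing each pair:
(0, 5): LHS = sin(5) ≈ -0.9589, RHS = sin(5) ≈ -0.9589 → holds
(0, 6): LHS = sin(6) ≈ -0.2794, RHS = sin(6) ≈ -0.2794 → holds
(0, 7): LHS = sin(7) ≈ 0.657, RHS = sin(7) ≈ 0.657 → holds
(4, 0): LHS = sin(4) ≈ -0.7568, RHS = sin(4) ≈ -0.7568 → holds

Every pair satisfies the claim.

Answer: All pairs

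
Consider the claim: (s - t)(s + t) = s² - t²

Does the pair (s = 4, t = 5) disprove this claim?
No

Substituting s = 4, t = 5:
LHS = (4 - 5)(4 + 5) = -9
RHS = 4² - 5² = -9

The sides agree, so this pair does not disprove the claim.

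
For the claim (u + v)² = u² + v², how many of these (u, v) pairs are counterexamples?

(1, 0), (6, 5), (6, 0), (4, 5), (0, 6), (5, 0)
2

Testing each pair:
(1, 0): LHS = 1, RHS = 1 → satisfies claim
(6, 5): LHS = 121, RHS = 61 → counterexample
(6, 0): LHS = 36, RHS = 36 → satisfies claim
(4, 5): LHS = 81, RHS = 41 → counterexample
(0, 6): LHS = 36, RHS = 36 → satisfies claim
(5, 0): LHS = 25, RHS = 25 → satisfies claim

That makes 2 counterexamples.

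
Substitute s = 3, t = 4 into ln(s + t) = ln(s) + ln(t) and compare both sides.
LHS = ln(3 + 4) = ln(7) ≈ 1.946
RHS = ln(3) + ln(4) ≈ 2.485

LHS ≠ RHS (they differ by about 0.539), so the equation does not hold here.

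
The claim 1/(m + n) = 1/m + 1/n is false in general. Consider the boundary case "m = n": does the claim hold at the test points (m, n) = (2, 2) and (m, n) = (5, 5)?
At (2, 2): LHS = 1/4 ≠ RHS = 1
At (5, 5): LHS = 1/10 ≠ RHS = 2/5

Answer: No, fails at both test points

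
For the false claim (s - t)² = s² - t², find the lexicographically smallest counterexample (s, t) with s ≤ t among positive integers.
At (1, 1): both sides equal 0, so it holds there.

Substituting (1, 2) into the claim:
LHS = (1 - 2)² = 1
RHS = 1² - 2² = -3

Since LHS ≠ RHS, this pair disproves the claim, and no lexicographically smaller pair (s ≤ t, positive integers) does.

For instance (2, 7) is also a counterexample (LHS = 25, RHS = -45), but it's lexicographically larger.

Answer: (s, t) = (1, 2)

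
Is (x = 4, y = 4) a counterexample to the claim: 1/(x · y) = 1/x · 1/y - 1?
Substituting x = 4, y = 4:
LHS = 1/(4 · 4) = 1/16
RHS = 1/4 · 1/4 - 1 = -15/16

Since LHS ≠ RHS, this pair disproves the claim.

Answer: Yes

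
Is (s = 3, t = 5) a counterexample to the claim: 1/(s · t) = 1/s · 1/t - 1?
Yes

Substituting s = 3, t = 5:
LHS = 1/(3 · 5) = 1/15
RHS = 1/3 · 1/5 - 1 = -14/15

Since LHS ≠ RHS, this pair disproves the claim.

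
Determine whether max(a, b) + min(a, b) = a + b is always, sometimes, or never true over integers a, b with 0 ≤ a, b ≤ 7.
The identity holds for every pair in the range. For instance at (a, b) = (6, 6): both sides equal 12.

Answer: Always true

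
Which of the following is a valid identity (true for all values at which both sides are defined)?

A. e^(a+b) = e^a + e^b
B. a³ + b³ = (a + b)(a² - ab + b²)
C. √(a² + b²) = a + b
B

A: fails at (3, 7) — LHS = e^10 ≈ 22026.5, RHS = e^3 + e^7 ≈ 1117.
B: holds — e.g. at (5, 5), both sides equal 250.
C: fails at (6, 7) — LHS = √(85) ≈ 9.22, RHS = 13.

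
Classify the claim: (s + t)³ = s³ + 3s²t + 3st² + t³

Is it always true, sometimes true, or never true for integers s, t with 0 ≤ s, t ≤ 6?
The identity holds for every pair in the range. For instance at (s, t) = (0, 3): both sides equal 27.

Answer: Always true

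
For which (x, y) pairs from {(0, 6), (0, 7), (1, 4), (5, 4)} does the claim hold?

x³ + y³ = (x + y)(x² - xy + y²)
Testing each pair:
(0, 6): LHS = 216, RHS = 216 → holds
(0, 7): LHS = 343, RHS = 343 → holds
(1, 4): LHS = 65, RHS = 65 → holds
(5, 4): LHS = 189, RHS = 189 → holds

Every pair satisfies the claim.

Answer: All pairs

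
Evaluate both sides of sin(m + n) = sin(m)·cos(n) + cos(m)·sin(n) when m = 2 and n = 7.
LHS = sin(2 + 7) = sin(9) ≈ 0.4121
RHS = sin(2)·cos(7) + cos(2)·sin(7) = sin(7)·cos(2) + sin(2)·cos(7) ≈ 0.4121

LHS = RHS: the two sides agree.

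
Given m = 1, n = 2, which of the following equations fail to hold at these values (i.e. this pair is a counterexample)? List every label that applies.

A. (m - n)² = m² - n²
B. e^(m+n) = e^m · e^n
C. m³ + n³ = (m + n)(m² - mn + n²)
Evaluating each claim at the given values:
A. LHS = 1, RHS = -3 → fails here (LHS ≠ RHS)
B. LHS = e^3 ≈ 20.09, RHS = e^3 ≈ 20.09 → holds here (LHS = RHS)
C. LHS = 9, RHS = 9 → holds here (LHS = RHS)

Answer: A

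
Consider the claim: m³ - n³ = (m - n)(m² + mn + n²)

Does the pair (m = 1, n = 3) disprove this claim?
Substituting m = 1, n = 3:
LHS = 1³ - 3³ = -26
RHS = (1 - 3)(1² + 1·3 + 3²) = -26

The sides agree, so this pair does not disprove the claim.

Answer: No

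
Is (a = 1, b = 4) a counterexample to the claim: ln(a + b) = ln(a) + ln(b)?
Substituting a = 1, b = 4:
LHS = ln(1 + 4) = ln(5) ≈ 1.609
RHS = ln(1) + ln(4) = ln(4) ≈ 1.386

Since LHS ≠ RHS, this pair disproves the claim.

Answer: Yes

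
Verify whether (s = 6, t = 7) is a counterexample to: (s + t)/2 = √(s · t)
Substituting s = 6, t = 7:
LHS = (6 + 7)/2 = 13/2
RHS = √(6 · 7) = √(42) ≈ 6.481

Since LHS ≠ RHS, this pair disproves the claim.

Answer: Yes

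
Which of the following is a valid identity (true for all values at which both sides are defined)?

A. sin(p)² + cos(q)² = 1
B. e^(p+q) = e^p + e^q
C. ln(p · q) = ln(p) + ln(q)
A: fails at (1, 5) — LHS = cos(5)² + sin(1)² ≈ 0.7885, RHS = 1.
B: fails at (1, 5) — LHS = e^6 ≈ 403.4, RHS = e + e^5 ≈ 151.1.
C: holds — e.g. at (1, 3), both sides equal ln(3) ≈ 1.099.

Answer: C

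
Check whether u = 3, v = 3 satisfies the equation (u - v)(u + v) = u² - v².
Holds

Substituting u = 3, v = 3:

LHS = (3 - 3)(3 + 3) = 0
RHS = 3² - 3² = 0

LHS = RHS, so the equation holds at this point.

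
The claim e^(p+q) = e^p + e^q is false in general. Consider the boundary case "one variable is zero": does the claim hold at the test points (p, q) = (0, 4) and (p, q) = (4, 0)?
No, fails at both test points

At (0, 4): LHS = e^4 ≈ 54.6 ≠ RHS = 1 + e^4 ≈ 55.6
At (4, 0): LHS = e^4 ≈ 54.6 ≠ RHS = 1 + e^4 ≈ 55.6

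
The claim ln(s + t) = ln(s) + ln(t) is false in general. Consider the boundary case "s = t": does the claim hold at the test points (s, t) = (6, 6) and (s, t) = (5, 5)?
At (6, 6): LHS = ln(12) ≈ 2.485 ≠ RHS = 2·ln(6) ≈ 3.584
At (5, 5): LHS = ln(10) ≈ 2.303 ≠ RHS = 2·ln(5) ≈ 3.219

Answer: No, fails at both test points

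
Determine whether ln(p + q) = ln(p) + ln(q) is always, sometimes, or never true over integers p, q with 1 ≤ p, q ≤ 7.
It holds at (p, q) = (2, 2) (both sides equal ln(4) ≈ 1.386), but fails at (p, q) = (1, 7) (LHS = ln(8) ≈ 2.079, RHS = ln(7) ≈ 1.946).

Answer: Sometimes true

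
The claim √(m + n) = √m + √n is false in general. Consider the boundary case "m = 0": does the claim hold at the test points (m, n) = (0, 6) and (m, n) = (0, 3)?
Yes, holds at both test points

At (0, 6): LHS = √(6) ≈ 2.449, RHS = √(6) ≈ 2.449 → equal
At (0, 3): LHS = √(3) ≈ 1.732, RHS = √(3) ≈ 1.732 → equal

So the claim does hold at both of these boundary points, even though it is not an identity.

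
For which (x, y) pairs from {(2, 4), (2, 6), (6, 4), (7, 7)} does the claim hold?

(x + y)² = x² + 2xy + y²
Testing each pair:
(2, 4): LHS = 36, RHS = 36 → holds
(2, 6): LHS = 64, RHS = 64 → holds
(6, 4): LHS = 100, RHS = 100 → holds
(7, 7): LHS = 196, RHS = 196 → holds

Every pair satisfies the claim.

Answer: All pairs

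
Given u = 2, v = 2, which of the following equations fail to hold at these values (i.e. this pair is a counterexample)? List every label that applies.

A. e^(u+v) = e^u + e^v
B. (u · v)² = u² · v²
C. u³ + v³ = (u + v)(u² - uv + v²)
A

Evaluating each claim at the given values:
A. LHS = e^4 ≈ 54.6, RHS = 2·e^2 ≈ 14.78 → fails here (LHS ≠ RHS)
B. LHS = 16, RHS = 16 → holds here (LHS = RHS)
C. LHS = 16, RHS = 16 → holds here (LHS = RHS)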